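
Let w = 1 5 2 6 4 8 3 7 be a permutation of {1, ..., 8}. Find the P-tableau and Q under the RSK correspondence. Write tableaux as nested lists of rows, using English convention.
Insert each entry of the permutation into P by Schensted row insertion, recording in Q the position of each new cell.

Insert 1: appended to row 1. P = [[1]], Q = [[1]].
Insert 5: appended to row 1. P = [[1, 5]], Q = [[1, 2]].
Insert 2: 2 bumps 5 from row 1; 5 starts row 2. P = [[1, 2], [5]], Q = [[1, 2], [3]].
Insert 6: appended to row 1. P = [[1, 2, 6], [5]], Q = [[1, 2, 4], [3]].
Insert 4: 4 bumps 6 from row 1; 6 appends to row 2. P = [[1, 2, 4], [5, 6]], Q = [[1, 2, 4], [3, 5]].
Insert 8: appended to row 1. P = [[1, 2, 4, 8], [5, 6]], Q = [[1, 2, 4, 6], [3, 5]].
Insert 3: 3 bumps 4 from row 1; 4 bumps 5 from row 2; 5 starts row 3. P = [[1, 2, 3, 8], [4, 6], [5]], Q = [[1, 2, 4, 6], [3, 5], [7]].
Insert 7: 7 bumps 8 from row 1; 8 appends to row 2. P = [[1, 2, 3, 7], [4, 6, 8], [5]], Q = [[1, 2, 4, 6], [3, 5, 8], [7]].

So P = [[1, 2, 3, 7], [4, 6, 8], [5]], Q = [[1, 2, 4, 6], [3, 5, 8], [7]].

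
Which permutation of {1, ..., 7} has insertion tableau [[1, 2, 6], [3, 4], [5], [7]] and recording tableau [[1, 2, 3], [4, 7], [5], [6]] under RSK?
Reverse the RSK construction: for i from n down to 1, find the cell of Q containing i, remove the entry at that cell from P, and reverse-bump it up through P; the value ejected from row 1 is w(i).

Step i=7: Q has 7 at row 2, column 2; remove 4 from row 2 of P and reverse-bump: 4 enters row 1 and ejects 2. So w(7) = 2. P is now [[1, 4, 6], [3], [5], [7]].
Step i=6: Q has 6 at row 4, column 1; remove 7 from row 4 of P and reverse-bump: 7 enters row 3 and ejects 5; 5 enters row 2 and ejects 3; 3 enters row 1 and ejects 1. So w(6) = 1. P is now [[3, 4, 6], [5], [7]].
Step i=5: Q has 5 at row 3, column 1; remove 7 from row 3 of P and reverse-bump: 7 enters row 2 and ejects 5; 5 enters row 1 and ejects 4. So w(5) = 4. P is now [[3, 5, 6], [7]].
Step i=4: Q has 4 at row 2, column 1; remove 7 from row 2 of P and reverse-bump: 7 enters row 1 and ejects 6. So w(4) = 6. P is now [[3, 5, 7]].
Step i=3: Q has 3 at row 1, column 3; remove that cell from P, ejecting 7. So w(3) = 7. P is now [[3, 5]].
Step i=2: Q has 2 at row 1, column 2; remove that cell from P, ejecting 5. So w(2) = 5. P is now [[3]].
Step i=1: Q has 1 at row 1, column 1; remove that cell from P, ejecting 3. So w(1) = 3. P is now [].

So w = 3 5 7 6 4 1 2.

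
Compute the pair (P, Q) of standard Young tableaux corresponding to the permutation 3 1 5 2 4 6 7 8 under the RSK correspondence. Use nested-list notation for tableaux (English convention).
P = [[1, 2, 4, 6, 7, 8], [3, 5]], Q = [[1, 3, 5, 6, 7, 8], [2, 4]]

Insert each entry of the permutation into P by Schensted row insertion, recording in Q the position of each new cell.

Insert 3: appended to row 1. P = [[3]], Q = [[1]].
Insert 1: 1 bumps 3 from row 1; 3 starts row 2. P = [[1], [3]], Q = [[1], [2]].
Insert 5: appended to row 1. P = [[1, 5], [3]], Q = [[1, 3], [2]].
Insert 2: 2 bumps 5 from row 1; 5 appends to row 2. P = [[1, 2], [3, 5]], Q = [[1, 3], [2, 4]].
Insert 4: appended to row 1. P = [[1, 2, 4], [3, 5]], Q = [[1, 3, 5], [2, 4]].
Insert 6: appended to row 1. P = [[1, 2, 4, 6], [3, 5]], Q = [[1, 3, 5, 6], [2, 4]].
Insert 7: appended to row 1. P = [[1, 2, 4, 6, 7], [3, 5]], Q = [[1, 3, 5, 6, 7], [2, 4]].
Insert 8: appended to row 1. P = [[1, 2, 4, 6, 7, 8], [3, 5]], Q = [[1, 3, 5, 6, 7, 8], [2, 4]].

So P = [[1, 2, 4, 6, 7, 8], [3, 5]], Q = [[1, 3, 5, 6, 7, 8], [2, 4]].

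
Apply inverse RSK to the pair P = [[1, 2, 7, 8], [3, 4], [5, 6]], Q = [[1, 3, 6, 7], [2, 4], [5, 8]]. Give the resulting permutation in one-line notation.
5 3 6 4 1 7 8 2

Reverse the RSK construction: for i from n down to 1, find the cell of Q containing i, remove the entry at that cell from P, and reverse-bump it up through P; the value ejected from row 1 is w(i).

Step i=8: Q has 8 at row 3, column 2; remove 6 from row 3 of P and reverse-bump: 6 enters row 2 and ejects 4; 4 enters row 1 and ejects 2. So w(8) = 2. P is now [[1, 4, 7, 8], [3, 6], [5]].
Step i=7: Q has 7 at row 1, column 4; remove that cell from P, ejecting 8. So w(7) = 8. P is now [[1, 4, 7], [3, 6], [5]].
Step i=6: Q has 6 at row 1, column 3; remove that cell from P, ejecting 7. So w(6) = 7. P is now [[1, 4], [3, 6], [5]].
Step i=5: Q has 5 at row 3, column 1; remove 5 from row 3 of P and reverse-bump: 5 enters row 2 and ejects 3; 3 enters row 1 and ejects 1. So w(5) = 1. P is now [[3, 4], [5, 6]].
Step i=4: Q has 4 at row 2, column 2; remove 6 from row 2 of P and reverse-bump: 6 enters row 1 and ejects 4. So w(4) = 4. P is now [[3, 6], [5]].
Step i=3: Q has 3 at row 1, column 2; remove that cell from P, ejecting 6. So w(3) = 6. P is now [[3], [5]].
Step i=2: Q has 2 at row 2, column 1; remove 5 from row 2 of P and reverse-bump: 5 enters row 1 and ejects 3. So w(2) = 3. P is now [[5]].
Step i=1: Q has 1 at row 1, column 1; remove that cell from P, ejecting 5. So w(1) = 5. P is now [].

So w = 5 3 6 4 1 7 8 2.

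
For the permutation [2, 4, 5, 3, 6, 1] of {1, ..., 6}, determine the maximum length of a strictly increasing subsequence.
4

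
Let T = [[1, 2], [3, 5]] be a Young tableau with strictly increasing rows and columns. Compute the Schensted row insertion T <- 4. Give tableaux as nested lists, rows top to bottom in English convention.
[[1, 2, 4], [3, 5]]

4 is larger than every entry of row 1, so it is appended to row 1. The new tableau is [[1, 2, 4], [3, 5]].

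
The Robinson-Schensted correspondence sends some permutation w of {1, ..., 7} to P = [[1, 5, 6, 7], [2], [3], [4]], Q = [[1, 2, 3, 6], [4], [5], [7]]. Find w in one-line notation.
Reverse the RSK construction: for i from n down to 1, find the cell of Q containing i, remove the entry at that cell from P, and reverse-bump it up through P; the value ejected from row 1 is w(i).

Step i=7: Q has 7 at row 4, column 1; remove 4 from row 4 of P and reverse-bump: 4 enters row 3 and ejects 3; 3 enters row 2 and ejects 2; 2 enters row 1 and ejects 1. So w(7) = 1. P is now [[2, 5, 6, 7], [3], [4]].
Step i=6: Q has 6 at row 1, column 4; remove that cell from P, ejecting 7. So w(6) = 7. P is now [[2, 5, 6], [3], [4]].
Step i=5: Q has 5 at row 3, column 1; remove 4 from row 3 of P and reverse-bump: 4 enters row 2 and ejects 3; 3 enters row 1 and ejects 2. So w(5) = 2. P is now [[3, 5, 6], [4]].
Step i=4: Q has 4 at row 2, column 1; remove 4 from row 2 of P and reverse-bump: 4 enters row 1 and ejects 3. So w(4) = 3. P is now [[4, 5, 6]].
Step i=3: Q has 3 at row 1, column 3; remove that cell from P, ejecting 6. So w(3) = 6. P is now [[4, 5]].
Step i=2: Q has 2 at row 1, column 2; remove that cell from P, ejecting 5. So w(2) = 5. P is now [[4]].
Step i=1: Q has 1 at row 1, column 1; remove that cell from P, ejecting 4. So w(1) = 4. P is now [].

So w = 4 5 6 3 2 7 1.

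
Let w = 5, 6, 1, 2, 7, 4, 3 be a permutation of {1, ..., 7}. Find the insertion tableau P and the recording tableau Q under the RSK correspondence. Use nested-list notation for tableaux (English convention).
P = [[1, 2, 3], [4, 6, 7], [5]], Q = [[1, 2, 5], [3, 4, 6], [7]]

Insert each entry of the permutation into P by Schensted row insertion, recording in Q the position of each new cell.

Insert 5: appended to row 1. P = [[5]].
Insert 6: appended to row 1. P = [[5, 6]].
Insert 1: 1 bumps 5 from row 1; 5 starts row 2. P = [[1, 6], [5]].
Insert 2: 2 bumps 6 from row 1; 6 appends to row 2. P = [[1, 2], [5, 6]].
Insert 7: appended to row 1. P = [[1, 2, 7], [5, 6]].
Insert 4: 4 bumps 7 from row 1; 7 appends to row 2. P = [[1, 2, 4], [5, 6, 7]].
Insert 3: 3 bumps 4 from row 1; 4 bumps 5 from row 2; 5 starts row 3. P = [[1, 2, 3], [4, 6, 7], [5]].

So P = [[1, 2, 3], [4, 6, 7], [5]], Q = [[1, 2, 5], [3, 4, 6], [7]].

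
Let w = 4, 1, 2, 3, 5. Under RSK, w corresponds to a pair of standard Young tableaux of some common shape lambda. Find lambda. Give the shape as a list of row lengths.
Row-insert each entry into an empty tableau.

After inserting 4: P = [[4]].
After inserting 1: P = [[1], [4]].
After inserting 2: P = [[1, 2], [4]].
After inserting 3: P = [[1, 2, 3], [4]].
After inserting 5: P = [[1, 2, 3, 5], [4]].

The final insertion tableau P = [[1, 2, 3, 5], [4]] has shape [4, 1].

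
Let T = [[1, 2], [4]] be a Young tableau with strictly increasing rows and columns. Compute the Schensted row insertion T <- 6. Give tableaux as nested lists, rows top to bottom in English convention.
[[1, 2, 6], [4]]

6 is larger than every entry of row 1, so it is appended to row 1. The new tableau is [[1, 2, 6], [4]].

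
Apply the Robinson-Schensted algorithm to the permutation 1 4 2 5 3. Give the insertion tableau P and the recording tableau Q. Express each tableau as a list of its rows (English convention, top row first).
P = [[1, 2, 3], [4, 5]], Q = [[1, 2, 4], [3, 5]]

Insert each entry of the permutation into P by Schensted row insertion, recording in Q the position of each new cell.

After inserting 1: P = [[1]].
After inserting 4: P = [[1, 4]].
After inserting 2: P = [[1, 2], [4]].
After inserting 5: P = [[1, 2, 5], [4]].
After inserting 3: P = [[1, 2, 3], [4, 5]].

So P = [[1, 2, 3], [4, 5]], Q = [[1, 2, 4], [3, 5]].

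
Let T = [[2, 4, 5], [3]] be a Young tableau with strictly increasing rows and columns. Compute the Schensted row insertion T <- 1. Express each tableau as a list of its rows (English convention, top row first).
[[1, 4, 5], [2], [3]]

In row 1, 1 replaces 2 (the leftmost entry greater than 1); 2 is bumped to row 2. In row 2, 2 replaces 3 (the leftmost entry greater than 2); 3 is bumped to row 3. 3 starts a new row 3. The new tableau is [[1, 4, 5], [2], [3]].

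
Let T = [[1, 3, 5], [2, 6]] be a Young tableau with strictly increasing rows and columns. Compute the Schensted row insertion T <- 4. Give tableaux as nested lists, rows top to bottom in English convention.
In row 1, 4 replaces 5 (the leftmost entry greater than 4); 5 is bumped to row 2. In row 2, 5 replaces 6 (the leftmost entry greater than 5); 6 is bumped to row 3. 6 starts a new row 3. The new tableau is [[1, 3, 4], [2, 5], [6]].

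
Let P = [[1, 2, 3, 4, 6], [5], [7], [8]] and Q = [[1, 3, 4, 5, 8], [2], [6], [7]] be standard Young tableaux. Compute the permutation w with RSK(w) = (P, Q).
8 1 2 3 7 5 4 6

Reverse RSK: for i = n, n-1, ..., 1, locate i in Q, remove the corresponding corner cell from P, and reverse-bump its entry up through P; the value ejected from row 1 is w(i).

So w = 8 1 2 3 7 5 4 6.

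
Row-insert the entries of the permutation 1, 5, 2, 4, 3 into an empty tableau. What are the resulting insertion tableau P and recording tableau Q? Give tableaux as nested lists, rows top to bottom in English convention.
Insert each entry of the permutation into P by Schensted row insertion, recording in Q the position of each new cell.

Insert 1: appended to row 1. P = [[1]].
Insert 5: appended to row 1. P = [[1, 5]].
Insert 2: 2 bumps 5 from row 1; 5 starts row 2. P = [[1, 2], [5]].
Insert 4: appended to row 1. P = [[1, 2, 4], [5]].
Insert 3: 3 bumps 4 from row 1; 4 bumps 5 from row 2; 5 starts row 3. P = [[1, 2, 3], [4], [5]].

So P = [[1, 2, 3], [4], [5]], Q = [[1, 2, 4], [3], [5]].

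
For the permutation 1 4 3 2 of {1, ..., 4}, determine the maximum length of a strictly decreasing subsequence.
3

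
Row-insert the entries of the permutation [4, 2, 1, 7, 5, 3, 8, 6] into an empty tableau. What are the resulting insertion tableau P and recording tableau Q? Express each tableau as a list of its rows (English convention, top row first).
P = [[1, 3, 6], [2, 5, 8], [4, 7]], Q = [[1, 4, 7], [2, 5, 8], [3, 6]]

Insert each entry of the permutation into P by Schensted row insertion, recording in Q the position of each new cell.

Insert 4: appended to row 1. P = [[4]], Q = [[1]].
Insert 2: 2 bumps 4 from row 1; 4 starts row 2. P = [[2], [4]], Q = [[1], [2]].
Insert 1: 1 bumps 2 from row 1; 2 bumps 4 from row 2; 4 starts row 3. P = [[1], [2], [4]], Q = [[1], [2], [3]].
Insert 7: appended to row 1. P = [[1, 7], [2], [4]], Q = [[1, 4], [2], [3]].
Insert 5: 5 bumps 7 from row 1; 7 appends to row 2. P = [[1, 5], [2, 7], [4]], Q = [[1, 4], [2, 5], [3]].
Insert 3: 3 bumps 5 from row 1; 5 bumps 7 from row 2; 7 appends to row 3. P = [[1, 3], [2, 5], [4, 7]], Q = [[1, 4], [2, 5], [3, 6]].
Insert 8: appended to row 1. P = [[1, 3, 8], [2, 5], [4, 7]], Q = [[1, 4, 7], [2, 5], [3, 6]].
Insert 6: 6 bumps 8 from row 1; 8 appends to row 2. P = [[1, 3, 6], [2, 5, 8], [4, 7]], Q = [[1, 4, 7], [2, 5, 8], [3, 6]].

So P = [[1, 3, 6], [2, 5, 8], [4, 7]], Q = [[1, 4, 7], [2, 5, 8], [3, 6]].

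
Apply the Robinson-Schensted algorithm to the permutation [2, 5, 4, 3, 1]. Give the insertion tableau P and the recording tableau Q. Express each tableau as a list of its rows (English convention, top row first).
Insert each entry of the permutation into P by Schensted row insertion, recording in Q the position of each new cell.

Insert 2: appended to row 1. P = [[2]], Q = [[1]].
Insert 5: appended to row 1. P = [[2, 5]], Q = [[1, 2]].
Insert 4: 4 bumps 5 from row 1; 5 starts row 2. P = [[2, 4], [5]], Q = [[1, 2], [3]].
Insert 3: 3 bumps 4 from row 1; 4 bumps 5 from row 2; 5 starts row 3. P = [[2, 3], [4], [5]], Q = [[1, 2], [3], [4]].
Insert 1: 1 bumps 2 from row 1; 2 bumps 4 from row 2; 4 bumps 5 from row 3; 5 starts row 4. P = [[1, 3], [2], [4], [5]], Q = [[1, 2], [3], [4], [5]].

So P = [[1, 3], [2], [4], [5]], Q = [[1, 2], [3], [4], [5]].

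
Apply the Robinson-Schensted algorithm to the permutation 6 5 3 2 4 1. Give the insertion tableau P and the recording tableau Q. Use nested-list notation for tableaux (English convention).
P = [[1, 4], [2], [3], [5], [6]], Q = [[1, 5], [2], [3], [4], [6]]

Insert each entry of the permutation into P by Schensted row insertion, recording in Q the position of each new cell.

Insert 6: appended to row 1. P = [[6]].
Insert 5: 5 bumps 6 from row 1; 6 starts row 2. P = [[5], [6]].
Insert 3: 3 bumps 5 from row 1; 5 bumps 6 from row 2; 6 starts row 3. P = [[3], [5], [6]].
Insert 2: 2 bumps 3 from row 1; 3 bumps 5 from row 2; 5 bumps 6 from row 3; 6 starts row 4. P = [[2], [3], [5], [6]].
Insert 4: appended to row 1. P = [[2, 4], [3], [5], [6]].
Insert 1: 1 bumps 2 from row 1; 2 bumps 3 from row 2; 3 bumps 5 from row 3; 5 bumps 6 from row 4; 6 starts row 5. P = [[1, 4], [2], [3], [5], [6]].

So P = [[1, 4], [2], [3], [5], [6]], Q = [[1, 5], [2], [3], [4], [6]].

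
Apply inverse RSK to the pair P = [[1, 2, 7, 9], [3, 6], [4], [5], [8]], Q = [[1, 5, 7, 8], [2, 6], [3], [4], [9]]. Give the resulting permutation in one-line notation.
Reverse the RSK construction: for i from n down to 1, find the cell of Q containing i, remove the entry at that cell from P, and reverse-bump it up through P; the value ejected from row 1 is w(i).

Step i=9: Q has 9 at row 5, column 1; remove 8 from row 5 of P and reverse-bump: 8 enters row 4 and ejects 5; 5 enters row 3 and ejects 4; 4 enters row 2 and ejects 3; 3 enters row 1 and ejects 2. So w(9) = 2. P is now [[1, 3, 7, 9], [4, 6], [5], [8]].
Step i=8: Q has 8 at row 1, column 4; remove that cell from P, ejecting 9. So w(8) = 9. P is now [[1, 3, 7], [4, 6], [5], [8]].
Step i=7: Q has 7 at row 1, column 3; remove that cell from P, ejecting 7. So w(7) = 7. P is now [[1, 3], [4, 6], [5], [8]].
Step i=6: Q has 6 at row 2, column 2; remove 6 from row 2 of P and reverse-bump: 6 enters row 1 and ejects 3. So w(6) = 3. P is now [[1, 6], [4], [5], [8]].
Step i=5: Q has 5 at row 1, column 2; remove that cell from P, ejecting 6. So w(5) = 6. P is now [[1], [4], [5], [8]].
Step i=4: Q has 4 at row 4, column 1; remove 8 from row 4 of P and reverse-bump: 8 enters row 3 and ejects 5; 5 enters row 2 and ejects 4; 4 enters row 1 and ejects 1. So w(4) = 1. P is now [[4], [5], [8]].
Step i=3: Q has 3 at row 3, column 1; remove 8 from row 3 of P and reverse-bump: 8 enters row 2 and ejects 5; 5 enters row 1 and ejects 4. So w(3) = 4. P is now [[5], [8]].
Step i=2: Q has 2 at row 2, column 1; remove 8 from row 2 of P and reverse-bump: 8 enters row 1 and ejects 5. So w(2) = 5. P is now [[8]].
Step i=1: Q has 1 at row 1, column 1; remove that cell from P, ejecting 8. So w(1) = 8. P is now [].

So w = 8 5 4 1 6 3 7 9 2.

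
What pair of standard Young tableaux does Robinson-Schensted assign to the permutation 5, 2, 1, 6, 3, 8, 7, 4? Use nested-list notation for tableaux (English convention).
Insert each entry of the permutation into P by Schensted row insertion, recording in Q the position of each new cell.

Insert 5: appended to row 1. P = [[5]].
Insert 2: 2 bumps 5 from row 1; 5 starts row 2. P = [[2], [5]].
Insert 1: 1 bumps 2 from row 1; 2 bumps 5 from row 2; 5 starts row 3. P = [[1], [2], [5]].
Insert 6: appended to row 1. P = [[1, 6], [2], [5]].
Insert 3: 3 bumps 6 from row 1; 6 appends to row 2. P = [[1, 3], [2, 6], [5]].
Insert 8: appended to row 1. P = [[1, 3, 8], [2, 6], [5]].
Insert 7: 7 bumps 8 from row 1; 8 appends to row 2. P = [[1, 3, 7], [2, 6, 8], [5]].
Insert 4: 4 bumps 7 from row 1; 7 bumps 8 from row 2; 8 appends to row 3. P = [[1, 3, 4], [2, 6, 7], [5, 8]].

So P = [[1, 3, 4], [2, 6, 7], [5, 8]], Q = [[1, 4, 6], [2, 5, 7], [3, 8]].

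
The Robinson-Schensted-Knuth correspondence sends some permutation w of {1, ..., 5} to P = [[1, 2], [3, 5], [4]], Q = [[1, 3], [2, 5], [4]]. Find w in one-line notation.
Reverse the RSK construction: for i from n down to 1, find the cell of Q containing i, remove the entry at that cell from P, and reverse-bump it up through P; the value ejected from row 1 is w(i).

Step i=5: Q has 5 at row 2, column 2; remove 5 from row 2 of P and reverse-bump: 5 enters row 1 and ejects 2. So w(5) = 2. P is now [[1, 5], [3], [4]].
Step i=4: Q has 4 at row 3, column 1; remove 4 from row 3 of P and reverse-bump: 4 enters row 2 and ejects 3; 3 enters row 1 and ejects 1. So w(4) = 1. P is now [[3, 5], [4]].
Step i=3: Q has 3 at row 1, column 2; remove that cell from P, ejecting 5. So w(3) = 5. P is now [[3], [4]].
Step i=2: Q has 2 at row 2, column 1; remove 4 from row 2 of P and reverse-bump: 4 enters row 1 and ejects 3. So w(2) = 3. P is now [[4]].
Step i=1: Q has 1 at row 1, column 1; remove that cell from P, ejecting 4. So w(1) = 4. P is now [].

So w = 4 3 5 1 2.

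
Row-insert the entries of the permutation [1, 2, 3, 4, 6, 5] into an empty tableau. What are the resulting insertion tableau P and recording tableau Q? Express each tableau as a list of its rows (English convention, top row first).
Insert each entry of the permutation into P by Schensted row insertion, recording in Q the position of each new cell.

Insert 1: appended to row 1. P = [[1]], Q = [[1]].
Insert 2: appended to row 1. P = [[1, 2]], Q = [[1, 2]].
Insert 3: appended to row 1. P = [[1, 2, 3]], Q = [[1, 2, 3]].
Insert 4: appended to row 1. P = [[1, 2, 3, 4]], Q = [[1, 2, 3, 4]].
Insert 6: appended to row 1. P = [[1, 2, 3, 4, 6]], Q = [[1, 2, 3, 4, 5]].
Insert 5: 5 bumps 6 from row 1; 6 starts row 2. P = [[1, 2, 3, 4, 5], [6]], Q = [[1, 2, 3, 4, 5], [6]].

So P = [[1, 2, 3, 4, 5], [6]], Q = [[1, 2, 3, 4, 5], [6]].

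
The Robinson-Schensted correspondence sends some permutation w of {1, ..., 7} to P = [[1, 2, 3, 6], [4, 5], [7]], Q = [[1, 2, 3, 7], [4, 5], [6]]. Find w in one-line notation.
Reverse RSK: for i = n, n-1, ..., 1, locate i in Q, remove the corresponding corner cell from P, and reverse-bump its entry up through P; the value ejected from row 1 is w(i).

So w = 1 4 7 2 5 3 6.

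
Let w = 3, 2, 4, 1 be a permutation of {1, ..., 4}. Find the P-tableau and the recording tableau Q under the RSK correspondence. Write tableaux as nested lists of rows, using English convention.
P = [[1, 4], [2], [3]], Q = [[1, 3], [2], [4]]

Insert each entry of the permutation into P by Schensted row insertion, recording in Q the position of each new cell.

Insert 3: appended to row 1. P = [[3]].
Insert 2: 2 bumps 3 from row 1; 3 starts row 2. P = [[2], [3]].
Insert 4: appended to row 1. P = [[2, 4], [3]].
Insert 1: 1 bumps 2 from row 1; 2 bumps 3 from row 2; 3 starts row 3. P = [[1, 4], [2], [3]].

So P = [[1, 4], [2], [3]], Q = [[1, 3], [2], [4]].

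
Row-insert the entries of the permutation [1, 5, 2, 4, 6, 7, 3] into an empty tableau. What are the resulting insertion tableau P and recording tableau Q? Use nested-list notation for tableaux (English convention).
P = [[1, 2, 3, 6, 7], [4], [5]], Q = [[1, 2, 4, 5, 6], [3], [7]]

Insert each entry of the permutation into P by Schensted row insertion, recording in Q the position of each new cell.

After inserting 1: P = [[1]].
After inserting 5: P = [[1, 5]].
After inserting 2: P = [[1, 2], [5]].
After inserting 4: P = [[1, 2, 4], [5]].
After inserting 6: P = [[1, 2, 4, 6], [5]].
After inserting 7: P = [[1, 2, 4, 6, 7], [5]].
After inserting 3: P = [[1, 2, 3, 6, 7], [4], [5]].

So P = [[1, 2, 3, 6, 7], [4], [5]], Q = [[1, 2, 4, 5, 6], [3], [7]].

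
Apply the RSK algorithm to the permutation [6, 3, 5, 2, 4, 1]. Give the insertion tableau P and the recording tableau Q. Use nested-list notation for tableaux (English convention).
Insert each entry of the permutation into P by Schensted row insertion, recording in Q the position of each new cell.

Insert 6: appended to row 1. P = [[6]].
Insert 3: 3 bumps 6 from row 1; 6 starts row 2. P = [[3], [6]].
Insert 5: appended to row 1. P = [[3, 5], [6]].
Insert 2: 2 bumps 3 from row 1; 3 bumps 6 from row 2; 6 starts row 3. P = [[2, 5], [3], [6]].
Insert 4: 4 bumps 5 from row 1; 5 appends to row 2. P = [[2, 4], [3, 5], [6]].
Insert 1: 1 bumps 2 from row 1; 2 bumps 3 from row 2; 3 bumps 6 from row 3; 6 starts row 4. P = [[1, 4], [2, 5], [3], [6]].

So P = [[1, 4], [2, 5], [3], [6]], Q = [[1, 3], [2, 5], [4], [6]].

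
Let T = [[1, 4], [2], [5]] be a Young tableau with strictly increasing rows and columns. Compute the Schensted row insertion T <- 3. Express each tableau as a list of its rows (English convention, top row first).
[[1, 3], [2, 4], [5]]

In row 1, 3 replaces 4 (the leftmost entry greater than 3); 4 is bumped to row 2. 4 is appended to row 2. The new tableau is [[1, 3], [2, 4], [5]].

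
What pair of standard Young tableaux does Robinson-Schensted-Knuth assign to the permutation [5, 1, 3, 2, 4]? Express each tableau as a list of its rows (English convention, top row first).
P = [[1, 2, 4], [3], [5]], Q = [[1, 3, 5], [2], [4]]

Insert each entry of the permutation into P by Schensted row insertion, recording in Q the position of each new cell.

After inserting 5: P = [[5]].
After inserting 1: P = [[1], [5]].
After inserting 3: P = [[1, 3], [5]].
After inserting 2: P = [[1, 2], [3], [5]].
After inserting 4: P = [[1, 2, 4], [3], [5]].

So P = [[1, 2, 4], [3], [5]], Q = [[1, 3, 5], [2], [4]].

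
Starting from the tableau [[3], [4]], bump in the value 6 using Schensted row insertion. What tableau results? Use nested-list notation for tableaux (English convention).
[[3, 6], [4]]

6 is larger than every entry of row 1, so it is appended to row 1. The new tableau is [[3, 6], [4]].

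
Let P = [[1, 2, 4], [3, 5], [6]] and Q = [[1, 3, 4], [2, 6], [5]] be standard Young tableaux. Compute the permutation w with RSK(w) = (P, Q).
6 1 3 5 2 4

Reverse the RSK construction: for i from n down to 1, find the cell of Q containing i, remove the entry at that cell from P, and reverse-bump it up through P; the value ejected from row 1 is w(i).

Step i=6: Q has 6 at row 2, column 2; remove 5 from row 2 of P and reverse-bump: 5 enters row 1 and ejects 4. So w(6) = 4. P is now [[1, 2, 5], [3], [6]].
Step i=5: Q has 5 at row 3, column 1; remove 6 from row 3 of P and reverse-bump: 6 enters row 2 and ejects 3; 3 enters row 1 and ejects 2. So w(5) = 2. P is now [[1, 3, 5], [6]].
Step i=4: Q has 4 at row 1, column 3; remove that cell from P, ejecting 5. So w(4) = 5. P is now [[1, 3], [6]].
Step i=3: Q has 3 at row 1, column 2; remove that cell from P, ejecting 3. So w(3) = 3. P is now [[1], [6]].
Step i=2: Q has 2 at row 2, column 1; remove 6 from row 2 of P and reverse-bump: 6 enters row 1 and ejects 1. So w(2) = 1. P is now [[6]].
Step i=1: Q has 1 at row 1, column 1; remove that cell from P, ejecting 6. So w(1) = 6. P is now [].

So w = 6 1 3 5 2 4.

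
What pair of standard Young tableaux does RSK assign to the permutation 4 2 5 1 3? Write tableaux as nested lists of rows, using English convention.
P = [[1, 3], [2, 5], [4]], Q = [[1, 3], [2, 5], [4]]

Insert each entry of the permutation into P by Schensted row insertion, recording in Q the position of each new cell.

Insert 4: appended to row 1. P = [[4]], Q = [[1]].
Insert 2: 2 bumps 4 from row 1; 4 starts row 2. P = [[2], [4]], Q = [[1], [2]].
Insert 5: appended to row 1. P = [[2, 5], [4]], Q = [[1, 3], [2]].
Insert 1: 1 bumps 2 from row 1; 2 bumps 4 from row 2; 4 starts row 3. P = [[1, 5], [2], [4]], Q = [[1, 3], [2], [4]].
Insert 3: 3 bumps 5 from row 1; 5 appends to row 2. P = [[1, 3], [2, 5], [4]], Q = [[1, 3], [2, 5], [4]].

So P = [[1, 3], [2, 5], [4]], Q = [[1, 3], [2, 5], [4]].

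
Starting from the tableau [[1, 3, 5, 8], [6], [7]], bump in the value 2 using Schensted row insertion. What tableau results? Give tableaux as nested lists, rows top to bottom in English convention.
In row 1, 2 replaces 3 (the leftmost entry greater than 2); 3 is bumped to row 2. In row 2, 3 replaces 6 (the leftmost entry greater than 3); 6 is bumped to row 3. In row 3, 6 replaces 7 (the leftmost entry greater than 6); 7 is bumped to row 4. 7 starts a new row 4. The new tableau is [[1, 2, 5, 8], [3], [6], [7]].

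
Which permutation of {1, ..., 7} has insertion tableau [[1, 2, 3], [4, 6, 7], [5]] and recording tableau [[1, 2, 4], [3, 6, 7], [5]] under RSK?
Reverse the RSK construction: for i from n down to 1, find the cell of Q containing i, remove the entry at that cell from P, and reverse-bump it up through P; the value ejected from row 1 is w(i).

Step i=7: Q has 7 at row 2, column 3; remove 7 from row 2 of P and reverse-bump: 7 enters row 1 and ejects 3. So w(7) = 3. P is now [[1, 2, 7], [4, 6], [5]].
Step i=6: Q has 6 at row 2, column 2; remove 6 from row 2 of P and reverse-bump: 6 enters row 1 and ejects 2. So w(6) = 2. P is now [[1, 6, 7], [4], [5]].
Step i=5: Q has 5 at row 3, column 1; remove 5 from row 3 of P and reverse-bump: 5 enters row 2 and ejects 4; 4 enters row 1 and ejects 1. So w(5) = 1. P is now [[4, 6, 7], [5]].
Step i=4: Q has 4 at row 1, column 3; remove that cell from P, ejecting 7. So w(4) = 7. P is now [[4, 6], [5]].
Step i=3: Q has 3 at row 2, column 1; remove 5 from row 2 of P and reverse-bump: 5 enters row 1 and ejects 4. So w(3) = 4. P is now [[5, 6]].
Step i=2: Q has 2 at row 1, column 2; remove that cell from P, ejecting 6. So w(2) = 6. P is now [[5]].
Step i=1: Q has 1 at row 1, column 1; remove that cell from P, ejecting 5. So w(1) = 5. P is now [].

So w = 5 6 4 7 1 2 3.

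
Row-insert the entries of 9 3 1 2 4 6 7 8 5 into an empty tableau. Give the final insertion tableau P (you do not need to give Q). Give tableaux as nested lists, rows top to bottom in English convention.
After inserting 9: P = [[9]].
After inserting 3: P = [[3], [9]].
After inserting 1: P = [[1], [3], [9]].
After inserting 2: P = [[1, 2], [3], [9]].
After inserting 4: P = [[1, 2, 4], [3], [9]].
After inserting 6: P = [[1, 2, 4, 6], [3], [9]].
After inserting 7: P = [[1, 2, 4, 6, 7], [3], [9]].
After inserting 8: P = [[1, 2, 4, 6, 7, 8], [3], [9]].
After inserting 5: P = [[1, 2, 4, 5, 7, 8], [3, 6], [9]].

So P = [[1, 2, 4, 5, 7, 8], [3, 6], [9]].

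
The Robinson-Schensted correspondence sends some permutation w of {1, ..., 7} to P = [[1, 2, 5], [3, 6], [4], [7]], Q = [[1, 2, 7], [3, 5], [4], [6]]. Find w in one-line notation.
4 7 6 1 3 2 5

Reverse the RSK construction: for i from n down to 1, find the cell of Q containing i, remove the entry at that cell from P, and reverse-bump it up through P; the value ejected from row 1 is w(i).

Step i=7: Q has 7 at row 1, column 3; remove that cell from P, ejecting 5. So w(7) = 5. P is now [[1, 2], [3, 6], [4], [7]].
Step i=6: Q has 6 at row 4, column 1; remove 7 from row 4 of P and reverse-bump: 7 enters row 3 and ejects 4; 4 enters row 2 and ejects 3; 3 enters row 1 and ejects 2. So w(6) = 2. P is now [[1, 3], [4, 6], [7]].
Step i=5: Q has 5 at row 2, column 2; remove 6 from row 2 of P and reverse-bump: 6 enters row 1 and ejects 3. So w(5) = 3. P is now [[1, 6], [4], [7]].
Step i=4: Q has 4 at row 3, column 1; remove 7 from row 3 of P and reverse-bump: 7 enters row 2 and ejects 4; 4 enters row 1 and ejects 1. So w(4) = 1. P is now [[4, 6], [7]].
Step i=3: Q has 3 at row 2, column 1; remove 7 from row 2 of P and reverse-bump: 7 enters row 1 and ejects 6. So w(3) = 6. P is now [[4, 7]].
Step i=2: Q has 2 at row 1, column 2; remove that cell from P, ejecting 7. So w(2) = 7. P is now [[4]].
Step i=1: Q has 1 at row 1, column 1; remove that cell from P, ejecting 4. So w(1) = 4. P is now [].

So w = 4 7 6 1 3 2 5.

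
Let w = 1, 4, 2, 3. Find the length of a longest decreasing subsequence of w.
2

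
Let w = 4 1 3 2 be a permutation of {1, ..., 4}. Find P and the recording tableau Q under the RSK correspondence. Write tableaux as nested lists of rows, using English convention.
Insert each entry of the permutation into P by Schensted row insertion, recording in Q the position of each new cell.

Insert 4: appended to row 1. P = [[4]].
Insert 1: 1 bumps 4 from row 1; 4 starts row 2. P = [[1], [4]].
Insert 3: appended to row 1. P = [[1, 3], [4]].
Insert 2: 2 bumps 3 from row 1; 3 bumps 4 from row 2; 4 starts row 3. P = [[1, 2], [3], [4]].

So P = [[1, 2], [3], [4]], Q = [[1, 3], [2], [4]].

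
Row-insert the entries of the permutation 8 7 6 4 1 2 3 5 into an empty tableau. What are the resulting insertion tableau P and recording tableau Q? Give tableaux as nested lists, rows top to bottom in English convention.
Insert each entry of the permutation into P by Schensted row insertion, recording in Q the position of each new cell.

Insert 8: appended to row 1. P = [[8]].
Insert 7: 7 bumps 8 from row 1; 8 starts row 2. P = [[7], [8]].
Insert 6: 6 bumps 7 from row 1; 7 bumps 8 from row 2; 8 starts row 3. P = [[6], [7], [8]].
Insert 4: 4 bumps 6 from row 1; 6 bumps 7 from row 2; 7 bumps 8 from row 3; 8 starts row 4. P = [[4], [6], [7], [8]].
Insert 1: 1 bumps 4 from row 1; 4 bumps 6 from row 2; 6 bumps 7 from row 3; 7 bumps 8 from row 4; 8 starts row 5. P = [[1], [4], [6], [7], [8]].
Insert 2: appended to row 1. P = [[1, 2], [4], [6], [7], [8]].
Insert 3: appended to row 1. P = [[1, 2, 3], [4], [6], [7], [8]].
Insert 5: appended to row 1. P = [[1, 2, 3, 5], [4], [6], [7], [8]].

So P = [[1, 2, 3, 5], [4], [6], [7], [8]], Q = [[1, 6, 7, 8], [2], [3], [4], [5]].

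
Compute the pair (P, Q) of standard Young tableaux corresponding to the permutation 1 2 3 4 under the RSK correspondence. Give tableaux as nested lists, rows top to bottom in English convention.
Insert each entry of the permutation into P by Schensted row insertion, recording in Q the position of each new cell.

Insert 1: appended to row 1. P = [[1]], Q = [[1]].
Insert 2: appended to row 1. P = [[1, 2]], Q = [[1, 2]].
Insert 3: appended to row 1. P = [[1, 2, 3]], Q = [[1, 2, 3]].
Insert 4: appended to row 1. P = [[1, 2, 3, 4]], Q = [[1, 2, 3, 4]].

So P = [[1, 2, 3, 4]], Q = [[1, 2, 3, 4]].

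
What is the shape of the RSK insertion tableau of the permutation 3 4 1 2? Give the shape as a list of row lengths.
Row-insert each entry into an empty tableau.

After inserting 3: P = [[3]].
After inserting 4: P = [[3, 4]].
After inserting 1: P = [[1, 4], [3]].
After inserting 2: P = [[1, 2], [3, 4]].

The final insertion tableau P = [[1, 2], [3, 4]] has shape [2, 2].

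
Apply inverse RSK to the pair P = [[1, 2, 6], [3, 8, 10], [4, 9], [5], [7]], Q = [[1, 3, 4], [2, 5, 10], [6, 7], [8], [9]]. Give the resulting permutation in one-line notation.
7 5 9 10 8 1 4 3 2 6

Reverse the RSK construction: for i from n down to 1, find the cell of Q containing i, remove the entry at that cell from P, and reverse-bump it up through P; the value ejected from row 1 is w(i).

Step i=10: Q has 10 at row 2, column 3; remove 10 from row 2 of P and reverse-bump: 10 enters row 1 and ejects 6. So w(10) = 6. P is now [[1, 2, 10], [3, 8], [4, 9], [5], [7]].
Step i=9: Q has 9 at row 5, column 1; remove 7 from row 5 of P and reverse-bump: 7 enters row 4 and ejects 5; 5 enters row 3 and ejects 4; 4 enters row 2 and ejects 3; 3 enters row 1 and ejects 2. So w(9) = 2. P is now [[1, 3, 10], [4, 8], [5, 9], [7]].
Step i=8: Q has 8 at row 4, column 1; remove 7 from row 4 of P and reverse-bump: 7 enters row 3 and ejects 5; 5 enters row 2 and ejects 4; 4 enters row 1 and ejects 3. So w(8) = 3. P is now [[1, 4, 10], [5, 8], [7, 9]].
Step i=7: Q has 7 at row 3, column 2; remove 9 from row 3 of P and reverse-bump: 9 enters row 2 and ejects 8; 8 enters row 1 and ejects 4. So w(7) = 4. P is now [[1, 8, 10], [5, 9], [7]].
Step i=6: Q has 6 at row 3, column 1; remove 7 from row 3 of P and reverse-bump: 7 enters row 2 and ejects 5; 5 enters row 1 and ejects 1. So w(6) = 1. P is now [[5, 8, 10], [7, 9]].
Step i=5: Q has 5 at row 2, column 2; remove 9 from row 2 of P and reverse-bump: 9 enters row 1 and ejects 8. So w(5) = 8. P is now [[5, 9, 10], [7]].
Step i=4: Q has 4 at row 1, column 3; remove that cell from P, ejecting 10. So w(4) = 10. P is now [[5, 9], [7]].
Step i=3: Q has 3 at row 1, column 2; remove that cell from P, ejecting 9. So w(3) = 9. P is now [[5], [7]].
Step i=2: Q has 2 at row 2, column 1; remove 7 from row 2 of P and reverse-bump: 7 enters row 1 and ejects 5. So w(2) = 5. P is now [[7]].
Step i=1: Q has 1 at row 1, column 1; remove that cell from P, ejecting 7. So w(1) = 7. P is now [].

So w = 7 5 9 10 8 1 4 3 2 6.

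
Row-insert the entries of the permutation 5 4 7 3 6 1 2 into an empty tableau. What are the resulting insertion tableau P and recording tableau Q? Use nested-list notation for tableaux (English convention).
P = [[1, 2], [3, 6], [4, 7], [5]], Q = [[1, 3], [2, 5], [4, 7], [6]]

Insert each entry of the permutation into P by Schensted row insertion, recording in Q the position of each new cell.

Insert 5: appended to row 1. P = [[5]], Q = [[1]].
Insert 4: 4 bumps 5 from row 1; 5 starts row 2. P = [[4], [5]], Q = [[1], [2]].
Insert 7: appended to row 1. P = [[4, 7], [5]], Q = [[1, 3], [2]].
Insert 3: 3 bumps 4 from row 1; 4 bumps 5 from row 2; 5 starts row 3. P = [[3, 7], [4], [5]], Q = [[1, 3], [2], [4]].
Insert 6: 6 bumps 7 from row 1; 7 appends to row 2. P = [[3, 6], [4, 7], [5]], Q = [[1, 3], [2, 5], [4]].
Insert 1: 1 bumps 3 from row 1; 3 bumps 4 from row 2; 4 bumps 5 from row 3; 5 starts row 4. P = [[1, 6], [3, 7], [4], [5]], Q = [[1, 3], [2, 5], [4], [6]].
Insert 2: 2 bumps 6 from row 1; 6 bumps 7 from row 2; 7 appends to row 3. P = [[1, 2], [3, 6], [4, 7], [5]], Q = [[1, 3], [2, 5], [4, 7], [6]].

So P = [[1, 2], [3, 6], [4, 7], [5]], Q = [[1, 3], [2, 5], [4, 7], [6]].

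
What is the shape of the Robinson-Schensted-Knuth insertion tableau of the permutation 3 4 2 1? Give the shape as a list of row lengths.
Row-insert each entry into an empty tableau.

After inserting 3: P = [[3]].
After inserting 4: P = [[3, 4]].
After inserting 2: P = [[2, 4], [3]].
After inserting 1: P = [[1, 4], [2], [3]].

The final insertion tableau P = [[1, 4], [2], [3]] has shape [2, 1, 1].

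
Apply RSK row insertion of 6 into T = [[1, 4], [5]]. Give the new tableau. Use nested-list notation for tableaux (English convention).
6 is larger than every entry of row 1, so it is appended to row 1. The new tableau is [[1, 4, 6], [5]].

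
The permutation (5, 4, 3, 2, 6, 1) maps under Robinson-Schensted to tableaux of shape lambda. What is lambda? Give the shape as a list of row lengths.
Row-insert each entry into an empty tableau.

After inserting 5: P = [[5]].
After inserting 4: P = [[4], [5]].
After inserting 3: P = [[3], [4], [5]].
After inserting 2: P = [[2], [3], [4], [5]].
After inserting 6: P = [[2, 6], [3], [4], [5]].
After inserting 1: P = [[1, 6], [2], [3], [4], [5]].

The final insertion tableau P = [[1, 6], [2], [3], [4], [5]] has shape [2, 1, 1, 1, 1].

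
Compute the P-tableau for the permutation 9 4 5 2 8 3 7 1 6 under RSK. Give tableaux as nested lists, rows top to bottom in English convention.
P = [[1, 3, 6], [2, 5, 7], [4, 8], [9]]

Insert 9: appended to row 1. P = [[9]].
Insert 4: 4 bumps 9 from row 1; 9 starts row 2. P = [[4], [9]].
Insert 5: appended to row 1. P = [[4, 5], [9]].
Insert 2: 2 bumps 4 from row 1; 4 bumps 9 from row 2; 9 starts row 3. P = [[2, 5], [4], [9]].
Insert 8: appended to row 1. P = [[2, 5, 8], [4], [9]].
Insert 3: 3 bumps 5 from row 1; 5 appends to row 2. P = [[2, 3, 8], [4, 5], [9]].
Insert 7: 7 bumps 8 from row 1; 8 appends to row 2. P = [[2, 3, 7], [4, 5, 8], [9]].
Insert 1: 1 bumps 2 from row 1; 2 bumps 4 from row 2; 4 bumps 9 from row 3; 9 starts row 4. P = [[1, 3, 7], [2, 5, 8], [4], [9]].
Insert 6: 6 bumps 7 from row 1; 7 bumps 8 from row 2; 8 appends to row 3. P = [[1, 3, 6], [2, 5, 7], [4, 8], [9]].

So P = [[1, 3, 6], [2, 5, 7], [4, 8], [9]].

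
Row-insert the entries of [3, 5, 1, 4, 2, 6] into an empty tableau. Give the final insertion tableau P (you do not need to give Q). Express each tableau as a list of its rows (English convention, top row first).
After inserting 3: P = [[3]].
After inserting 5: P = [[3, 5]].
After inserting 1: P = [[1, 5], [3]].
After inserting 4: P = [[1, 4], [3, 5]].
After inserting 2: P = [[1, 2], [3, 4], [5]].
After inserting 6: P = [[1, 2, 6], [3, 4], [5]].

So P = [[1, 2, 6], [3, 4], [5]].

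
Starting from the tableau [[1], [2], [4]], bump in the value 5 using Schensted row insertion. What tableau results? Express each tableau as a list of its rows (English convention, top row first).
5 is larger than every entry of row 1, so it is appended to row 1. The new tableau is [[1, 5], [2], [4]].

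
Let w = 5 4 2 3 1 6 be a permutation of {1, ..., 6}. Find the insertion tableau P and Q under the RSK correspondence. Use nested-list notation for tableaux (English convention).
P = [[1, 3, 6], [2], [4], [5]], Q = [[1, 4, 6], [2], [3], [5]]

Insert each entry of the permutation into P by Schensted row insertion, recording in Q the position of each new cell.

After inserting 5: P = [[5]].
After inserting 4: P = [[4], [5]].
After inserting 2: P = [[2], [4], [5]].
After inserting 3: P = [[2, 3], [4], [5]].
After inserting 1: P = [[1, 3], [2], [4], [5]].
After inserting 6: P = [[1, 3, 6], [2], [4], [5]].

So P = [[1, 3, 6], [2], [4], [5]], Q = [[1, 4, 6], [2], [3], [5]].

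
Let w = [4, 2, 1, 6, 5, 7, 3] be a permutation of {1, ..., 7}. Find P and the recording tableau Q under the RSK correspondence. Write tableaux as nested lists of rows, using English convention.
Insert each entry of the permutation into P by Schensted row insertion, recording in Q the position of each new cell.

After inserting 4: P = [[4]].
After inserting 2: P = [[2], [4]].
After inserting 1: P = [[1], [2], [4]].
After inserting 6: P = [[1, 6], [2], [4]].
After inserting 5: P = [[1, 5], [2, 6], [4]].
After inserting 7: P = [[1, 5, 7], [2, 6], [4]].
After inserting 3: P = [[1, 3, 7], [2, 5], [4, 6]].

So P = [[1, 3, 7], [2, 5], [4, 6]], Q = [[1, 4, 6], [2, 5], [3, 7]].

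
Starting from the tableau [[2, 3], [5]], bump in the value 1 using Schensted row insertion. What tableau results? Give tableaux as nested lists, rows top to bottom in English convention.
[[1, 3], [2], [5]]

In row 1, 1 replaces 2 (the leftmost entry greater than 1); 2 is bumped to row 2. In row 2, 2 replaces 5 (the leftmost entry greater than 2); 5 is bumped to row 3. 5 starts a new row 3. The new tableau is [[1, 3], [2], [5]].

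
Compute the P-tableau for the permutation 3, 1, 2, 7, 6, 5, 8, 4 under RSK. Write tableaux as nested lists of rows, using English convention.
P = [[1, 2, 4, 8], [3, 5], [6], [7]]

Insert 3: appended to row 1. P = [[3]].
Insert 1: 1 bumps 3 from row 1; 3 starts row 2. P = [[1], [3]].
Insert 2: appended to row 1. P = [[1, 2], [3]].
Insert 7: appended to row 1. P = [[1, 2, 7], [3]].
Insert 6: 6 bumps 7 from row 1; 7 appends to row 2. P = [[1, 2, 6], [3, 7]].
Insert 5: 5 bumps 6 from row 1; 6 bumps 7 from row 2; 7 starts row 3. P = [[1, 2, 5], [3, 6], [7]].
Insert 8: appended to row 1. P = [[1, 2, 5, 8], [3, 6], [7]].
Insert 4: 4 bumps 5 from row 1; 5 bumps 6 from row 2; 6 bumps 7 from row 3; 7 starts row 4. P = [[1, 2, 4, 8], [3, 5], [6], [7]].

So P = [[1, 2, 4, 8], [3, 5], [6], [7]].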